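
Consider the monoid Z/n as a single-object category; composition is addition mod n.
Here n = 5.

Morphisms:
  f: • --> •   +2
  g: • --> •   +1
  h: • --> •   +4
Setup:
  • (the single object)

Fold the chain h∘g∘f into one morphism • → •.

Answer: +2

Derivation:
  0 +2≡2 +1≡3 +4≡2  (mod 5)
result: +2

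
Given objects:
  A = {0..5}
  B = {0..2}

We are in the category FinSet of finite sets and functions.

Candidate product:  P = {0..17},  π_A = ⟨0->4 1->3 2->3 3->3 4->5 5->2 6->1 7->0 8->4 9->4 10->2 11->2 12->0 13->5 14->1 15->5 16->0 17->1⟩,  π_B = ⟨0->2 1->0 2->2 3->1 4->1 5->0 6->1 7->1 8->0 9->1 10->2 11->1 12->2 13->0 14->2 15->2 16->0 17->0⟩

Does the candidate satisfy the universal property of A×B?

Answer: VALID PRODUCT

Derivation:
|A|·|B| = 6·3 = 18;  |P| = 18
Check the pairing map k ↦ (π_A(k), π_B(k)):
  0 -> (4,2)
  1 -> (3,0)
  2 -> (3,2)
  3 -> (3,1)
  4 -> (5,1)
  5 -> (2,0)
  6 -> (1,1)
  7 -> (0,1)
  8 -> (4,0)
  9 -> (4,1)
  10 -> (2,2)
  11 -> (2,1)
  12 -> (0,2)
  13 -> (5,0)
  14 -> (1,2)
  15 -> (5,2)
  16 -> (0,0)
  17 -> (1,0)
distinct pairs in image: 18 / 18 needed
  → bijection onto A×B; projections well-typed.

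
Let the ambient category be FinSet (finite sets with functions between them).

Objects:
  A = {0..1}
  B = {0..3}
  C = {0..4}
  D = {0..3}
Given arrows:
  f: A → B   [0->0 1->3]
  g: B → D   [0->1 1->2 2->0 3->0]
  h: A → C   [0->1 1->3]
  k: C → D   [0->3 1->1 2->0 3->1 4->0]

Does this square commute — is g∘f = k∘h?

Along f;g (path 1):
  0 f→0 g→1
  1 f→3 g→0
  ⟦path⟧₁ = [0->1 1->0]
Along h;k (path 2):
  0 h→1 k→1
  1 h→3 k→1
  ⟦path⟧₂ = [0->1 1->1]
Equal? NO — does not commute

Answer: DOES NOT COMMUTE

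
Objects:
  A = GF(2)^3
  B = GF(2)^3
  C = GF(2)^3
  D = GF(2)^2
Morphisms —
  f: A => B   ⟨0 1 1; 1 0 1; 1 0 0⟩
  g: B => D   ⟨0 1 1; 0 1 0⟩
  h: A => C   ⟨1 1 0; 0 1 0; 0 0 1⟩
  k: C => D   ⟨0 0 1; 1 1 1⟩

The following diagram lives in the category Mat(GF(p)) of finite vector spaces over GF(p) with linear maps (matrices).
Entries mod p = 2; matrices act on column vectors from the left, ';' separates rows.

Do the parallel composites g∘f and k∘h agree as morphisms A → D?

Answer: COMMUTES

Derivation:
Along f;g (path 1):
  e0=⟨1,0,0⟩ f=>⟨0,1,1⟩ g=>⟨0,1⟩
  e1=⟨0,1,0⟩ f=>⟨1,0,0⟩ g=>⟨0,0⟩
  e2=⟨0,0,1⟩ f=>⟨1,1,0⟩ g=>⟨1,1⟩
  result₁ = ⟨0 0 1; 1 0 1⟩
Along h;k (path 2):
  e0=⟨1,0,0⟩ h=>⟨1,0,0⟩ k=>⟨0,1⟩
  e1=⟨0,1,0⟩ h=>⟨1,1,0⟩ k=>⟨0,0⟩
  e2=⟨0,0,1⟩ h=>⟨0,0,1⟩ k=>⟨1,1⟩
  result₂ = ⟨0 0 1; 1 0 1⟩
Equal? YES — commutes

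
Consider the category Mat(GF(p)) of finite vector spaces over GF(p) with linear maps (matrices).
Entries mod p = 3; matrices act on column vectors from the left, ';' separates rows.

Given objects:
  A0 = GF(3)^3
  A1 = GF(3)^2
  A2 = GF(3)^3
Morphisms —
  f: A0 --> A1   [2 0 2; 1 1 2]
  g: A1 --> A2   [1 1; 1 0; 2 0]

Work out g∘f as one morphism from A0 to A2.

Answer: [0 1 1; 2 0 2; 1 0 1]

Trace:
  e0=(1,0,0) f-->(2,1) g-->(0,2,1)
  e1=(0,1,0) f-->(0,1) g-->(1,0,0)
  e2=(0,0,1) f-->(2,2) g-->(1,2,1)
composite: [0 1 1; 2 0 2; 1 0 1]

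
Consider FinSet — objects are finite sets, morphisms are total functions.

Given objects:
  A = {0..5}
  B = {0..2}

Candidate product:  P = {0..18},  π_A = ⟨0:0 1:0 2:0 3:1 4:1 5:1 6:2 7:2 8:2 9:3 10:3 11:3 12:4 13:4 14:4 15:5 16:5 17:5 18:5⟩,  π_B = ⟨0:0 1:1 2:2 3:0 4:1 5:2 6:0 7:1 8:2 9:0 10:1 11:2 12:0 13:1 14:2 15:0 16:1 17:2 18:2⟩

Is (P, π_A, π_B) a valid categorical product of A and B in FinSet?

|A|·|B| = 6·3 = 18;  |P| = 19
  → cardinalities differ; no bijection possible.

Answer: NOT A VALID PRODUCT — |P|=19 ≠ |A|·|B|=18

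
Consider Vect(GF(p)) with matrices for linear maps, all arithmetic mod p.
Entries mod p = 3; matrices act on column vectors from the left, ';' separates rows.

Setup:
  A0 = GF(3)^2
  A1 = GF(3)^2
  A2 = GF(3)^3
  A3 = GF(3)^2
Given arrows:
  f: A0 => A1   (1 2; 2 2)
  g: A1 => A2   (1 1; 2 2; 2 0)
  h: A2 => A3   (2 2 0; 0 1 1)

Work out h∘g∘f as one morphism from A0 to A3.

Answer: (0 0; 2 0)

Derivation:
  e0=[1,0] f=>[1,2] g=>[0,0,2] h=>[0,2]
  e1=[0,1] f=>[2,2] g=>[1,2,1] h=>[0,0]
result: (0 0; 2 0)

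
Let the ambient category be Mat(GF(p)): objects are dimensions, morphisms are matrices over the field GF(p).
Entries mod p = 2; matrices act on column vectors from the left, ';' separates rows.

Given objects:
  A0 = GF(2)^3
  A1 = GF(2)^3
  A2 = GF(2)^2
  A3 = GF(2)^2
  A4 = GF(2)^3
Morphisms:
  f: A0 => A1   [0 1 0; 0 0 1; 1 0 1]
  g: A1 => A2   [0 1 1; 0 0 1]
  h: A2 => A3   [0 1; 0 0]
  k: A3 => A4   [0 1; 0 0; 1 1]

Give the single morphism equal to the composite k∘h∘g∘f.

  e0=⟨1,0,0⟩ f=>⟨0,0,1⟩ g=>⟨1,1⟩ h=>⟨1,0⟩ k=>⟨0,0,1⟩
  e1=⟨0,1,0⟩ f=>⟨1,0,0⟩ g=>⟨0,0⟩ h=>⟨0,0⟩ k=>⟨0,0,0⟩
  e2=⟨0,0,1⟩ f=>⟨0,1,1⟩ g=>⟨0,1⟩ h=>⟨1,0⟩ k=>⟨0,0,1⟩
composite: [0 0 0; 0 0 0; 1 0 1]

Answer: [0 0 0; 0 0 0; 1 0 1]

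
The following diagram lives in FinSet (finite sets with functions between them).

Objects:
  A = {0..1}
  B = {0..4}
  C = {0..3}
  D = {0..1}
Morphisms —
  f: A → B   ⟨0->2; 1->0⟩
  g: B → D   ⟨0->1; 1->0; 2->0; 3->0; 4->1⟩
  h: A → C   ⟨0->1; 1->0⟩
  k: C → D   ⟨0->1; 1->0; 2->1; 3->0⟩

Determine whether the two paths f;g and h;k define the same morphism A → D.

1) trace f;g:
  0 f→2 g→0
  1 f→0 g→1
  result₁ = ⟨0->0; 1->1⟩
2) trace h;k:
  0 h→1 k→0
  1 h→0 k→1
  result₂ = ⟨0->0; 1->1⟩
Equal? YES — commutes

Answer: COMMUTES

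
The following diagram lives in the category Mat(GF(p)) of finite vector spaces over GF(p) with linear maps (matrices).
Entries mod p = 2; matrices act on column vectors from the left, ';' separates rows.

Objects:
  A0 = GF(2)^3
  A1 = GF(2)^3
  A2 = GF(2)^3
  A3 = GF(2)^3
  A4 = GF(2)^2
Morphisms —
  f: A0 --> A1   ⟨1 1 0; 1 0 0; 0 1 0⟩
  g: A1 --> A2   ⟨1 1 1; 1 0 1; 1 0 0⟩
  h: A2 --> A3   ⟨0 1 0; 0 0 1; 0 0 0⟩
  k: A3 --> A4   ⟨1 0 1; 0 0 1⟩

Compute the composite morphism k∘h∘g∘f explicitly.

Answer: ⟨1 0 0; 0 0 0⟩

Work:
  e0=(1,0,0) f-->(1,1,0) g-->(0,1,1) h-->(1,1,0) k-->(1,0)
  e1=(0,1,0) f-->(1,0,1) g-->(0,0,1) h-->(0,1,0) k-->(0,0)
  e2=(0,0,1) f-->(0,0,0) g-->(0,0,0) h-->(0,0,0) k-->(0,0)
composite: ⟨1 0 0; 0 0 0⟩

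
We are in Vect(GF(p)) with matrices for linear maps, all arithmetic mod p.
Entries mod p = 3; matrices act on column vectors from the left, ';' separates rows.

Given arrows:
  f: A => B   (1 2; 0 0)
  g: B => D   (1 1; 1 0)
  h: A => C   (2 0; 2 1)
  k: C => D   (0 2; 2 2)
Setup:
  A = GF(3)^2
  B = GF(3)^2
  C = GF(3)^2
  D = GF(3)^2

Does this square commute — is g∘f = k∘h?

Answer: DOES NOT COMMUTE

Work:
Path 1 = f;g:
  e0=[1,0] f=>[1,0] g=>[1,1]
  e1=[0,1] f=>[2,0] g=>[2,2]
  ⟦path⟧₁ = (1 2; 1 2)
Path 2 = h;k:
  e0=[1,0] h=>[2,2] k=>[1,2]
  e1=[0,1] h=>[0,1] k=>[2,2]
  ⟦path⟧₂ = (1 2; 2 2)
Equal? NO — does not commute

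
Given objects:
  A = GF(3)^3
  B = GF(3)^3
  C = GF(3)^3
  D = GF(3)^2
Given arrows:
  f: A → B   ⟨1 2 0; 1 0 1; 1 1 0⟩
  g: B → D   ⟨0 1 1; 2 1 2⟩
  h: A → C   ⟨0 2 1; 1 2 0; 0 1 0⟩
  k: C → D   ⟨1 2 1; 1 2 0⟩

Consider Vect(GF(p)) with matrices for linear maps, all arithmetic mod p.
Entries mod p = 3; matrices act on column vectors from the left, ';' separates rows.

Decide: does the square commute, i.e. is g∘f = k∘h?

Answer: COMMUTES

Work:
1) trace f;g:
  e0=[1,0,0] f→[1,1,1] g→[2,2]
  e1=[0,1,0] f→[2,0,1] g→[1,0]
  e2=[0,0,1] f→[0,1,0] g→[1,1]
  result₁ = ⟨2 1 1; 2 0 1⟩
2) trace h;k:
  e0=[1,0,0] h→[0,1,0] k→[2,2]
  e1=[0,1,0] h→[2,2,1] k→[1,0]
  e2=[0,0,1] h→[1,0,0] k→[1,1]
  result₂ = ⟨2 1 1; 2 0 1⟩
Equal? same morphism ✓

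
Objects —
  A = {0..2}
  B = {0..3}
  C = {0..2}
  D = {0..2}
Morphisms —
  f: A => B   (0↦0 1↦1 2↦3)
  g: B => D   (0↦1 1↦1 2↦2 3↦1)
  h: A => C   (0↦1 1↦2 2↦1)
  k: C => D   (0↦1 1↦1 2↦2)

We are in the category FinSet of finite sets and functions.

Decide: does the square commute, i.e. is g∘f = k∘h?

Along f;g (path 1):
  0 f=>0 g=>1
  1 f=>1 g=>1
  2 f=>3 g=>1
  result₁ = (0↦1 1↦1 2↦1)
Along h;k (path 2):
  0 h=>1 k=>1
  1 h=>2 k=>2
  2 h=>1 k=>1
  result₂ = (0↦1 1↦2 2↦1)
Equal? differ; not commutative

Answer: DOES NOT COMMUTE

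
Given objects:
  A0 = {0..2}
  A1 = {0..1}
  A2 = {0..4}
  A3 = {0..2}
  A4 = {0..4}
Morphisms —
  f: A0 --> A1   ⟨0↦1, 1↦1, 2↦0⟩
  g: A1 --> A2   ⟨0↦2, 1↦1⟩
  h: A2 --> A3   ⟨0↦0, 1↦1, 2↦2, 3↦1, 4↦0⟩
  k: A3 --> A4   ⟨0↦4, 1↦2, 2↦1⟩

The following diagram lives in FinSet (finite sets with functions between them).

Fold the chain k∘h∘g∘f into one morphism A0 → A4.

  0 f-->1 g-->1 h-->1 k-->2
  1 f-->1 g-->1 h-->1 k-->2
  2 f-->0 g-->2 h-->2 k-->1
⟦path⟧: ⟨0↦2, 1↦2, 2↦1⟩

Answer: ⟨0↦2, 1↦2, 2↦1⟩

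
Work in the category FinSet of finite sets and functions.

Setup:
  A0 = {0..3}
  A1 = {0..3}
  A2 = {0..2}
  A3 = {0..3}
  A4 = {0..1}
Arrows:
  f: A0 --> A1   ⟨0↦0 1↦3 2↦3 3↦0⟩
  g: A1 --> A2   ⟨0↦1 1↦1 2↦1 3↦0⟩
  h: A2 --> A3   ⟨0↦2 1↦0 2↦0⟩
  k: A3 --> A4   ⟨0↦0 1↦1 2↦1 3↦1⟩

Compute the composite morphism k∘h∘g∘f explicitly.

Answer: ⟨0↦0 1↦1 2↦1 3↦0⟩

Trace:
  0 f-->0 g-->1 h-->0 k-->0
  1 f-->3 g-->0 h-->2 k-->1
  2 f-->3 g-->0 h-->2 k-->1
  3 f-->0 g-->1 h-->0 k-->0
result: ⟨0↦0 1↦1 2↦1 3↦0⟩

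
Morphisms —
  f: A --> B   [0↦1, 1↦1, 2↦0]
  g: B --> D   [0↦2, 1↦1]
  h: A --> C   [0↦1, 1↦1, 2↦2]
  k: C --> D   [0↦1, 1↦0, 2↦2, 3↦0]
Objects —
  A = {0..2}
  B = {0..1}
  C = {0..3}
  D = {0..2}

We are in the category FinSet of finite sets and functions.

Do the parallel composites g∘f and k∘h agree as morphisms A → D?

Answer: DOES NOT COMMUTE

Derivation:
1) trace f;g:
  0 f-->1 g-->1
  1 f-->1 g-->1
  2 f-->0 g-->2
  composite₁ = [0↦1, 1↦1, 2↦2]
2) trace h;k:
  0 h-->1 k-->0
  1 h-->1 k-->0
  2 h-->2 k-->2
  composite₂ = [0↦0, 1↦0, 2↦2]
Equal? distinct morphisms ✗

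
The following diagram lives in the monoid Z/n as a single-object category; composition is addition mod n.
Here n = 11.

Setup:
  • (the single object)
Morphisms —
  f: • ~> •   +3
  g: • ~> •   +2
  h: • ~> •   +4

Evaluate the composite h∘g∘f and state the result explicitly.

Answer: +9

Work:
  0 +3≡3 +2≡5 +4≡9  (mod 11)
⟦path⟧: +9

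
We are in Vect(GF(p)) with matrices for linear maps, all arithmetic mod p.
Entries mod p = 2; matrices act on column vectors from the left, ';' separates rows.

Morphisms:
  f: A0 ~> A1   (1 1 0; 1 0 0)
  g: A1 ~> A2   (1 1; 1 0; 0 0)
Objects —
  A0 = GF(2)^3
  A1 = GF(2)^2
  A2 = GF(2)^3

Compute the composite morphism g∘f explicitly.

Answer: (0 1 0; 1 1 0; 0 0 0)

Derivation:
  e0=⟨1,0,0⟩ f~>⟨1,1⟩ g~>⟨0,1,0⟩
  e1=⟨0,1,0⟩ f~>⟨1,0⟩ g~>⟨1,1,0⟩
  e2=⟨0,0,1⟩ f~>⟨0,0⟩ g~>⟨0,0,0⟩
result: (0 1 0; 1 1 0; 0 0 0)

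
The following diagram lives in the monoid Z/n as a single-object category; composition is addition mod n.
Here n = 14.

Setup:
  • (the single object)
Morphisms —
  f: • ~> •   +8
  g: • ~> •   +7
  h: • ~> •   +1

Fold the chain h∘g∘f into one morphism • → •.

  0 +8≡8 +7≡1 +1≡2  (mod 14)
composite: +2

Answer: +2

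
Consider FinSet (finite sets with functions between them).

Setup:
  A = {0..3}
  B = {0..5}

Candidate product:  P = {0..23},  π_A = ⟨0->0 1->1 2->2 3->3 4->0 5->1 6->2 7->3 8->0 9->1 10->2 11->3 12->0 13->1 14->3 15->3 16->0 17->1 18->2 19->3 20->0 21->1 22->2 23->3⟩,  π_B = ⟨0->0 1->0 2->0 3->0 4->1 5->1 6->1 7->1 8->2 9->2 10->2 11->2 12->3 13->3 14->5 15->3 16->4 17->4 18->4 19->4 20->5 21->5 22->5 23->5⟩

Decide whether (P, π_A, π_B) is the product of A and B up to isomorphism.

Answer: NOT A VALID PRODUCT — duplicate pair at indices 23,14

Derivation:
|A|·|B| = 4·6 = 24;  |P| = 24
Check the pairing map k ↦ (π_A(k), π_B(k)):
  0 -> (0,0)
  1 -> (1,0)
  2 -> (2,0)
  3 -> (3,0)
  4 -> (0,1)
  5 -> (1,1)
  6 -> (2,1)
  7 -> (3,1)
  8 -> (0,2)
  9 -> (1,2)
  10 -> (2,2)
  11 -> (3,2)
  12 -> (0,3)
  13 -> (1,3)
  14 -> (3,5)
  15 -> (3,3)
  16 -> (0,4)
  17 -> (1,4)
  18 -> (2,4)
  19 -> (3,4)
  20 -> (0,5)
  21 -> (1,5)
  22 -> (2,5)
  23 -> (3,5)  ✗ repeats pair of k=14
distinct pairs in image: 23 / 24 needed
  → (3,5) hit at k=14 and k=23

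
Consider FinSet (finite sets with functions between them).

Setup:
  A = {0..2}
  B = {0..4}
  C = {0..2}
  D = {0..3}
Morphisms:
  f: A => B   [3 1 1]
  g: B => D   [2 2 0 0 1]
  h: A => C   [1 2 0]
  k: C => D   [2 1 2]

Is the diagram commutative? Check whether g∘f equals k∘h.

1) trace f;g:
  0 f=>3 g=>0
  1 f=>1 g=>2
  2 f=>1 g=>2
  composite₁ = [0 2 2]
2) trace h;k:
  0 h=>1 k=>1
  1 h=>2 k=>2
  2 h=>0 k=>2
  composite₂ = [1 2 2]
Equal? NO — does not commute

Answer: DOES NOT COMMUTE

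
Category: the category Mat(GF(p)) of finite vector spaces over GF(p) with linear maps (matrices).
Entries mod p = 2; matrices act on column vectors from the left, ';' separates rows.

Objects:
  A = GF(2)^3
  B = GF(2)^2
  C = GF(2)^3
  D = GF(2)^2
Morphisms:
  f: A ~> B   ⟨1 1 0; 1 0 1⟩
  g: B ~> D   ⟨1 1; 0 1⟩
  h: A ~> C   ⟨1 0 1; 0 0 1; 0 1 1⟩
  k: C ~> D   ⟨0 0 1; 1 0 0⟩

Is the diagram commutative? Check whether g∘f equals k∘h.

1) trace f;g:
  e0=⟨1,0,0⟩ f~>⟨1,1⟩ g~>⟨0,1⟩
  e1=⟨0,1,0⟩ f~>⟨1,0⟩ g~>⟨1,0⟩
  e2=⟨0,0,1⟩ f~>⟨0,1⟩ g~>⟨1,1⟩
  result₁ = ⟨0 1 1; 1 0 1⟩
2) trace h;k:
  e0=⟨1,0,0⟩ h~>⟨1,0,0⟩ k~>⟨0,1⟩
  e1=⟨0,1,0⟩ h~>⟨0,0,1⟩ k~>⟨1,0⟩
  e2=⟨0,0,1⟩ h~>⟨1,1,1⟩ k~>⟨1,1⟩
  result₂ = ⟨0 1 1; 1 0 1⟩
Equal? equal; square commutes

Answer: COMMUTES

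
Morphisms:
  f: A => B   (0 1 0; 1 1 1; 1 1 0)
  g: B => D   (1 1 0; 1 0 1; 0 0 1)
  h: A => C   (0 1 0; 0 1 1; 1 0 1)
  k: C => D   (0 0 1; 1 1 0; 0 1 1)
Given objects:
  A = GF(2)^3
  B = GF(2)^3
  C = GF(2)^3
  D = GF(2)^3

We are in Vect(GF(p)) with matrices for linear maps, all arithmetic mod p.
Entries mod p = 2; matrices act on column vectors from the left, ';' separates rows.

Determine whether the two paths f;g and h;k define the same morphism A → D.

Answer: DOES NOT COMMUTE

Trace:
Along f;g (path 1):
  e0=[1,0,0] f=>[0,1,1] g=>[1,1,1]
  e1=[0,1,0] f=>[1,1,1] g=>[0,0,1]
  e2=[0,0,1] f=>[0,1,0] g=>[1,0,0]
  result₁ = (1 0 1; 1 0 0; 1 1 0)
Along h;k (path 2):
  e0=[1,0,0] h=>[0,0,1] k=>[1,0,1]
  e1=[0,1,0] h=>[1,1,0] k=>[0,0,1]
  e2=[0,0,1] h=>[0,1,1] k=>[1,1,0]
  result₂ = (1 0 1; 0 0 1; 1 1 0)
Equal? NO — does not commute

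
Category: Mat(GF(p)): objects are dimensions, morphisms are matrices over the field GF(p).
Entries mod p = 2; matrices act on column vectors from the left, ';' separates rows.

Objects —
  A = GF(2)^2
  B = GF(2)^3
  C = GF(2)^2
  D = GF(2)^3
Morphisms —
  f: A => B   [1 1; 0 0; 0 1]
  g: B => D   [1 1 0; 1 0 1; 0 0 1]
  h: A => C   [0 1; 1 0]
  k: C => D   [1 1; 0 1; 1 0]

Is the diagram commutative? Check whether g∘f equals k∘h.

Answer: COMMUTES

Trace:
Path 1 = f;g:
  e0=(1,0) f=>(1,0,0) g=>(1,1,0)
  e1=(0,1) f=>(1,0,1) g=>(1,0,1)
  ⟦path⟧₁ = [1 1; 1 0; 0 1]
Path 2 = h;k:
  e0=(1,0) h=>(0,1) k=>(1,1,0)
  e1=(0,1) h=>(1,0) k=>(1,0,1)
  ⟦path⟧₂ = [1 1; 1 0; 0 1]
Equal? equal; square commutes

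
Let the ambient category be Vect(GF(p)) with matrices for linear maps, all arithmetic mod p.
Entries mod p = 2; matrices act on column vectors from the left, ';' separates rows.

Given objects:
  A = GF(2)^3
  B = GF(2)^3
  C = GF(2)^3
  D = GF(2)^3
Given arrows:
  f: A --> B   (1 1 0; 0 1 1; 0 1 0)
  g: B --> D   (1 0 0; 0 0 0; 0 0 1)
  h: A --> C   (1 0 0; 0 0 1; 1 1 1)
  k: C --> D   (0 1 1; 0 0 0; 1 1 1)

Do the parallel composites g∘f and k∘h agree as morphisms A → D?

Answer: COMMUTES

Derivation:
Path 1 = f;g:
  e0=(1,0,0) f-->(1,0,0) g-->(1,0,0)
  e1=(0,1,0) f-->(1,1,1) g-->(1,0,1)
  e2=(0,0,1) f-->(0,1,0) g-->(0,0,0)
  result₁ = (1 1 0; 0 0 0; 0 1 0)
Path 2 = h;k:
  e0=(1,0,0) h-->(1,0,1) k-->(1,0,0)
  e1=(0,1,0) h-->(0,0,1) k-->(1,0,1)
  e2=(0,0,1) h-->(0,1,1) k-->(0,0,0)
  result₂ = (1 1 0; 0 0 0; 0 1 0)
Equal? equal; square commutes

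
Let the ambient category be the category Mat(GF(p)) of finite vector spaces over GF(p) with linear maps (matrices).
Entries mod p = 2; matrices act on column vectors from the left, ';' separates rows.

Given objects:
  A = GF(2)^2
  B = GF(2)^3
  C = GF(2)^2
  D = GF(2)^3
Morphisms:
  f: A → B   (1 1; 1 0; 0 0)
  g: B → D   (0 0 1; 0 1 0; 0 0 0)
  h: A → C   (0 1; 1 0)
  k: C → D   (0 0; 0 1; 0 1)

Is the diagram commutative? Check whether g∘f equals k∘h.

Answer: DOES NOT COMMUTE

Work:
Path 1 = f;g:
  e0=[1,0] f→[1,1,0] g→[0,1,0]
  e1=[0,1] f→[1,0,0] g→[0,0,0]
  result₁ = (0 0; 1 0; 0 0)
Path 2 = h;k:
  e0=[1,0] h→[0,1] k→[0,1,1]
  e1=[0,1] h→[1,0] k→[0,0,0]
  result₂ = (0 0; 1 0; 1 0)
Equal? NO — does not commute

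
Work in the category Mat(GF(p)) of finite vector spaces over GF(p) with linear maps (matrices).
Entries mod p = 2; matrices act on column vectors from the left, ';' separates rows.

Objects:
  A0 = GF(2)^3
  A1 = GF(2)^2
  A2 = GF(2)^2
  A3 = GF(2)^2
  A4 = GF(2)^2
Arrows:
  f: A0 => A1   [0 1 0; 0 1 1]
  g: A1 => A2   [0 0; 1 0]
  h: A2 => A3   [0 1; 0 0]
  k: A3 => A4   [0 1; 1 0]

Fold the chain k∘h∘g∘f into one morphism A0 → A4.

Answer: [0 0 0; 0 1 0]

Trace:
  e0=[1,0,0] f=>[0,0] g=>[0,0] h=>[0,0] k=>[0,0]
  e1=[0,1,0] f=>[1,1] g=>[0,1] h=>[1,0] k=>[0,1]
  e2=[0,0,1] f=>[0,1] g=>[0,0] h=>[0,0] k=>[0,0]
⟦path⟧: [0 0 0; 0 1 0]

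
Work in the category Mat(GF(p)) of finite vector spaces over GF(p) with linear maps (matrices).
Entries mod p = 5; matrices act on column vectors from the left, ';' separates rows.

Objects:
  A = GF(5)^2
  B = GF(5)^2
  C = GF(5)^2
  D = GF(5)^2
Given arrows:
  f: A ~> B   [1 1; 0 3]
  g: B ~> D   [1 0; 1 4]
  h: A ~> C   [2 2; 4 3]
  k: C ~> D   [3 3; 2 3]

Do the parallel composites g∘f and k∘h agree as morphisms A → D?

Answer: DOES NOT COMMUTE

Work:
Along f;g (path 1):
  e0=(1,0) f~>(1,0) g~>(1,1)
  e1=(0,1) f~>(1,3) g~>(1,3)
  result₁ = [1 1; 1 3]
Along h;k (path 2):
  e0=(1,0) h~>(2,4) k~>(3,1)
  e1=(0,1) h~>(2,3) k~>(0,3)
  result₂ = [3 0; 1 3]
Equal? distinct morphisms ✗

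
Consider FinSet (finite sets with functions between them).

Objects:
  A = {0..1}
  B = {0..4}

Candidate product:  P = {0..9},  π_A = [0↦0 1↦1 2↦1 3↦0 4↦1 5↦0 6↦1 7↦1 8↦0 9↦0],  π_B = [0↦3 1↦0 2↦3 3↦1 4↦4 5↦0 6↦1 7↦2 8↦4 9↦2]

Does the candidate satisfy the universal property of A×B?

Answer: VALID PRODUCT

Derivation:
|A|·|B| = 2·5 = 10;  |P| = 10
Check the pairing map k ↦ (π_A(k), π_B(k)):
  0 ↦ (0,3)
  1 ↦ (1,0)
  2 ↦ (1,3)
  3 ↦ (0,1)
  4 ↦ (1,4)
  5 ↦ (0,0)
  6 ↦ (1,1)
  7 ↦ (1,2)
  8 ↦ (0,4)
  9 ↦ (0,2)
distinct pairs in image: 10 / 10 needed
  → bijection onto A×B; projections well-typed.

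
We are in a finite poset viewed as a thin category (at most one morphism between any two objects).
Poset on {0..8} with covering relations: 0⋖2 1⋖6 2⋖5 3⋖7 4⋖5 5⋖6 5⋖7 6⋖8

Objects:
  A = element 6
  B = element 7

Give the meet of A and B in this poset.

Lower bounds of A=6 and B=7: {0,2,4,5}
  0 <= 5
  2 <= 5
  4 <= 5
  5 <= 5
glb = 5

Answer: A∧B = 5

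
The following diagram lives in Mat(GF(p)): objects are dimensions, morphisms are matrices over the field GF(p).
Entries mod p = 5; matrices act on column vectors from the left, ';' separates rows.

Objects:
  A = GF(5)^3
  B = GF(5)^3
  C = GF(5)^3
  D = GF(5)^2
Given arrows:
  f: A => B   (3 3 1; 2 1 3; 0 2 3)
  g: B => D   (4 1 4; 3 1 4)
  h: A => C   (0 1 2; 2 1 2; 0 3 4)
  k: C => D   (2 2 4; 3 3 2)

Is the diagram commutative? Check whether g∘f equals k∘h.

Answer: DOES NOT COMMUTE

Trace:
Path 1 = f;g:
  e0=⟨1,0,0⟩ f=>⟨3,2,0⟩ g=>⟨4,1⟩
  e1=⟨0,1,0⟩ f=>⟨3,1,2⟩ g=>⟨1,3⟩
  e2=⟨0,0,1⟩ f=>⟨1,3,3⟩ g=>⟨4,3⟩
  composite₁ = (4 1 4; 1 3 3)
Path 2 = h;k:
  e0=⟨1,0,0⟩ h=>⟨0,2,0⟩ k=>⟨4,1⟩
  e1=⟨0,1,0⟩ h=>⟨1,1,3⟩ k=>⟨1,2⟩
  e2=⟨0,0,1⟩ h=>⟨2,2,4⟩ k=>⟨4,0⟩
  composite₂ = (4 1 4; 1 2 0)
Equal? NO — does not commute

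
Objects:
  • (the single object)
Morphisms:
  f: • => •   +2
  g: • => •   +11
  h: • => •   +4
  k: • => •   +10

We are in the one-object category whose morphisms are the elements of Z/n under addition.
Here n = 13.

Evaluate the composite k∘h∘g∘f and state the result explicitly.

  0 +2≡2 +11≡0 +4≡4 +10≡1  (mod 13)
⟦path⟧: +1

Answer: +1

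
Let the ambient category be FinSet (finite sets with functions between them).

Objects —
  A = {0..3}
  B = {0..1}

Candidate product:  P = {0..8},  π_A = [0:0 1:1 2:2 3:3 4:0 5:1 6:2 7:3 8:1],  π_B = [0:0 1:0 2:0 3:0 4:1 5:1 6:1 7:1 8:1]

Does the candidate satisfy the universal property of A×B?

Answer: NOT A VALID PRODUCT — |P|=9 ≠ |A|·|B|=8

Derivation:
|A|·|B| = 4·2 = 8;  |P| = 9
  → cardinalities differ; no bijection possible.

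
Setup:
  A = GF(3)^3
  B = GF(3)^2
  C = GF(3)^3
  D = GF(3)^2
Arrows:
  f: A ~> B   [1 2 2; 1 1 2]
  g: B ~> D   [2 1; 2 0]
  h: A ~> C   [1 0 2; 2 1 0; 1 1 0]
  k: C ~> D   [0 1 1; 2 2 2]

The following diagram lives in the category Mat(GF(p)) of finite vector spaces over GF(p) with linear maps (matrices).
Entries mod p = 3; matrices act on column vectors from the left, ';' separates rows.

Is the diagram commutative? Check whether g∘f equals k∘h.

Answer: COMMUTES

Work:
Path 1 = f;g:
  e0=⟨1,0,0⟩ f~>⟨1,1⟩ g~>⟨0,2⟩
  e1=⟨0,1,0⟩ f~>⟨2,1⟩ g~>⟨2,1⟩
  e2=⟨0,0,1⟩ f~>⟨2,2⟩ g~>⟨0,1⟩
  ⟦path⟧₁ = [0 2 0; 2 1 1]
Path 2 = h;k:
  e0=⟨1,0,0⟩ h~>⟨1,2,1⟩ k~>⟨0,2⟩
  e1=⟨0,1,0⟩ h~>⟨0,1,1⟩ k~>⟨2,1⟩
  e2=⟨0,0,1⟩ h~>⟨2,0,0⟩ k~>⟨0,1⟩
  ⟦path⟧₂ = [0 2 0; 2 1 1]
Equal? YES — commutes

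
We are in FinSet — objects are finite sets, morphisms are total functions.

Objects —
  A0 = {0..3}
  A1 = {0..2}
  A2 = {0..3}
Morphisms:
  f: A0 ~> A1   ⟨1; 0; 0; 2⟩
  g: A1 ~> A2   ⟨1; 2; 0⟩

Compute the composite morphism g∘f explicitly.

  0 f~>1 g~>2
  1 f~>0 g~>1
  2 f~>0 g~>1
  3 f~>2 g~>0
composite: ⟨2; 1; 1; 0⟩

Answer: ⟨2; 1; 1; 0⟩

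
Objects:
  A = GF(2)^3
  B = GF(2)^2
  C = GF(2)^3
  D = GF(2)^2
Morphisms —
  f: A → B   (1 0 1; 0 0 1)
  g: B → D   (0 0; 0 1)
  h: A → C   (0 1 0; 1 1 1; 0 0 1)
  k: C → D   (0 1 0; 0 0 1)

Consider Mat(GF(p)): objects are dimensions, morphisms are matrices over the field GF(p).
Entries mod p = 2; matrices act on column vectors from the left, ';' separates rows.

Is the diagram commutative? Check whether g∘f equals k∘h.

Answer: DOES NOT COMMUTE

Derivation:
Path 1 = f;g:
  e0=⟨1,0,0⟩ f→⟨1,0⟩ g→⟨0,0⟩
  e1=⟨0,1,0⟩ f→⟨0,0⟩ g→⟨0,0⟩
  e2=⟨0,0,1⟩ f→⟨1,1⟩ g→⟨0,1⟩
  result₁ = (0 0 0; 0 0 1)
Path 2 = h;k:
  e0=⟨1,0,0⟩ h→⟨0,1,0⟩ k→⟨1,0⟩
  e1=⟨0,1,0⟩ h→⟨1,1,0⟩ k→⟨1,0⟩
  e2=⟨0,0,1⟩ h→⟨0,1,1⟩ k→⟨1,1⟩
  result₂ = (1 1 1; 0 0 1)
Equal? NO — does not commute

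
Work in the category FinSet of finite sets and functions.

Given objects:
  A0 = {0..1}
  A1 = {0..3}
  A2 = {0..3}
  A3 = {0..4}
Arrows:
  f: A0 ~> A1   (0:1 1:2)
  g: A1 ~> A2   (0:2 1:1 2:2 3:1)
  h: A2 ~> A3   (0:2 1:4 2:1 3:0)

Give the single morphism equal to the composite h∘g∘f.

  0 f~>1 g~>1 h~>4
  1 f~>2 g~>2 h~>1
⟦path⟧: (0:4 1:1)

Answer: (0:4 1:1)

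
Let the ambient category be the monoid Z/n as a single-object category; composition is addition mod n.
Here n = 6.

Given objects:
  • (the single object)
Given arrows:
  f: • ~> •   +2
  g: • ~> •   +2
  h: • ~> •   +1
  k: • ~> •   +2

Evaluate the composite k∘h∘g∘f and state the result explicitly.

Answer: +1

Work:
  0 +2≡2 +2≡4 +1≡5 +2≡1  (mod 6)
result: +1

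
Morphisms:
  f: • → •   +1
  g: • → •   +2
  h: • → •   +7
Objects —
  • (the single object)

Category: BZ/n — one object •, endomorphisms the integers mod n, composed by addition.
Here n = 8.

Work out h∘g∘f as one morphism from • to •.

  0 +1≡1 +2≡3 +7≡2  (mod 8)
⟦path⟧: +2

Answer: +2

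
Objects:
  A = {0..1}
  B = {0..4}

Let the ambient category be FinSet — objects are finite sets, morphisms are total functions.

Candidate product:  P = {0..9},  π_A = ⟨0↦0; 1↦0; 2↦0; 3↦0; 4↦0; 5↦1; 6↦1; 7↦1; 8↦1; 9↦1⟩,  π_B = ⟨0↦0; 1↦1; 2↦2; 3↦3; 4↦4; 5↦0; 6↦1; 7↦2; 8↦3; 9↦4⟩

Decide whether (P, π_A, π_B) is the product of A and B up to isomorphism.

|A|·|B| = 2·5 = 10;  |P| = 10
Check the pairing map k ↦ (π_A(k), π_B(k)):
  0 ↦ (0,0)
  1 ↦ (0,1)
  2 ↦ (0,2)
  3 ↦ (0,3)
  4 ↦ (0,4)
  5 ↦ (1,0)
  6 ↦ (1,1)
  7 ↦ (1,2)
  8 ↦ (1,3)
  9 ↦ (1,4)
distinct pairs in image: 10 / 10 needed
  → bijection onto A×B; projections well-typed.

Answer: VALID PRODUCT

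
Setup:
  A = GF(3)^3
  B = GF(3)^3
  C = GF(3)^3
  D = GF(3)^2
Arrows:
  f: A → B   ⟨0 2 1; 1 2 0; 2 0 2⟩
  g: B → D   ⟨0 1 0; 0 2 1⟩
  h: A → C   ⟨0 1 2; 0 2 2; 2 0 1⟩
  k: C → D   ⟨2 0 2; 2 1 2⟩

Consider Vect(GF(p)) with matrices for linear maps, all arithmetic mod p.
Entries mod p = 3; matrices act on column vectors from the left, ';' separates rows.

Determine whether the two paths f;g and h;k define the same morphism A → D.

Answer: COMMUTES

Trace:
Path 1 = f;g:
  e0=[1,0,0] f→[0,1,2] g→[1,1]
  e1=[0,1,0] f→[2,2,0] g→[2,1]
  e2=[0,0,1] f→[1,0,2] g→[0,2]
  ⟦path⟧₁ = ⟨1 2 0; 1 1 2⟩
Path 2 = h;k:
  e0=[1,0,0] h→[0,0,2] k→[1,1]
  e1=[0,1,0] h→[1,2,0] k→[2,1]
  e2=[0,0,1] h→[2,2,1] k→[0,2]
  ⟦path⟧₂ = ⟨1 2 0; 1 1 2⟩
Equal? YES — commutes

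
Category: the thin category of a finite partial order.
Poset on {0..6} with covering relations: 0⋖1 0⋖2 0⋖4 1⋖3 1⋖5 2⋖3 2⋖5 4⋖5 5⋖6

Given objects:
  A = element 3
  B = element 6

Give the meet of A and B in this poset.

Answer: NO MEET EXISTS

Work:
Lower bounds of A=3 and B=6: {0,1,2}
  maximal lower bounds 1 and 2 are incomparable: neither 1<=2 nor 2<=1
→ no greatest lower bound exists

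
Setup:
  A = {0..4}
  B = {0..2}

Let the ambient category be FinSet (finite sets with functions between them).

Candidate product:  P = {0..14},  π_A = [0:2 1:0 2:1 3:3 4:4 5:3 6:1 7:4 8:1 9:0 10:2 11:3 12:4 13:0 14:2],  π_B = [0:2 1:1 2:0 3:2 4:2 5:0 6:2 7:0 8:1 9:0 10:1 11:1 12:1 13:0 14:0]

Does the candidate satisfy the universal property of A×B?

Answer: NOT A VALID PRODUCT — duplicate pair at indices 9,13

Derivation:
|A|·|B| = 5·3 = 15;  |P| = 15
Check the pairing map k ↦ (π_A(k), π_B(k)):
  0 : (2,2)
  1 : (0,1)
  2 : (1,0)
  3 : (3,2)
  4 : (4,2)
  5 : (3,0)
  6 : (1,2)
  7 : (4,0)
  8 : (1,1)
  9 : (0,0)
  10 : (2,1)
  11 : (3,1)
  12 : (4,1)
  13 : (0,0)  ✗ repeats pair of k=9
  14 : (2,0)
distinct pairs in image: 14 / 15 needed
  → (0,0) hit at k=9 and k=13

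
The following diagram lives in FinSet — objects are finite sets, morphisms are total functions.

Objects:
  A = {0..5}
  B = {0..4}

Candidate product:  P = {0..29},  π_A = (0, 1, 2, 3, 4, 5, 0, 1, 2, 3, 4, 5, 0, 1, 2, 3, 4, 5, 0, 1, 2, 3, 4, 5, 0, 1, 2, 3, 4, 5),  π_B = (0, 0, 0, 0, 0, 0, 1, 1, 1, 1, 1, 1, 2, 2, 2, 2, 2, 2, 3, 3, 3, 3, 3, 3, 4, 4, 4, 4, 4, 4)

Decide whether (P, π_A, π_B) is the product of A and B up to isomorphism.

Answer: VALID PRODUCT

Work:
|A|·|B| = 6·5 = 30;  |P| = 30
Check the pairing map k ↦ (π_A(k), π_B(k)):
  0 : (0,0)
  1 : (1,0)
  2 : (2,0)
  3 : (3,0)
  4 : (4,0)
  5 : (5,0)
  6 : (0,1)
  7 : (1,1)
  8 : (2,1)
  9 : (3,1)
  10 : (4,1)
  11 : (5,1)
  12 : (0,2)
  13 : (1,2)
  14 : (2,2)
  15 : (3,2)
  16 : (4,2)
  17 : (5,2)
  18 : (0,3)
  19 : (1,3)
  20 : (2,3)
  21 : (3,3)
  22 : (4,3)
  23 : (5,3)
  24 : (0,4)
  25 : (1,4)
  26 : (2,4)
  27 : (3,4)
  28 : (4,4)
  29 : (5,4)
distinct pairs in image: 30 / 30 needed
  → bijection onto A×B; projections well-typed.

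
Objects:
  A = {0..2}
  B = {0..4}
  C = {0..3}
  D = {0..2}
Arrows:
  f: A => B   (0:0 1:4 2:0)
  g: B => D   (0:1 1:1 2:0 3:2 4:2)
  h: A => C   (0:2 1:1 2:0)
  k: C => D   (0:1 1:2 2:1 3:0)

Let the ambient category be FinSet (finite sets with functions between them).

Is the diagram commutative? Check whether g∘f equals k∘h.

1) trace f;g:
  0 f=>0 g=>1
  1 f=>4 g=>2
  2 f=>0 g=>1
  result₁ = (0:1 1:2 2:1)
2) trace h;k:
  0 h=>2 k=>1
  1 h=>1 k=>2
  2 h=>0 k=>1
  result₂ = (0:1 1:2 2:1)
Equal? equal; square commutes

Answer: COMMUTES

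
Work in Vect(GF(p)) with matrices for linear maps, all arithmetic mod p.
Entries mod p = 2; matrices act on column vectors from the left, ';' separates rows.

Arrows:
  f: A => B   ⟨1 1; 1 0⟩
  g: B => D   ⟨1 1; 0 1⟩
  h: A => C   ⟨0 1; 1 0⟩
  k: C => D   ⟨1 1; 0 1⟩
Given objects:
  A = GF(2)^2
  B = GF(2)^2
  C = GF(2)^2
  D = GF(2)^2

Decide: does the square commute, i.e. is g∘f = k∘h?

Answer: DOES NOT COMMUTE

Derivation:
1) trace f;g:
  e0=(1,0) f=>(1,1) g=>(0,1)
  e1=(0,1) f=>(1,0) g=>(1,0)
  ⟦path⟧₁ = ⟨0 1; 1 0⟩
2) trace h;k:
  e0=(1,0) h=>(0,1) k=>(1,1)
  e1=(0,1) h=>(1,0) k=>(1,0)
  ⟦path⟧₂ = ⟨1 1; 1 0⟩
Equal? NO — does not commute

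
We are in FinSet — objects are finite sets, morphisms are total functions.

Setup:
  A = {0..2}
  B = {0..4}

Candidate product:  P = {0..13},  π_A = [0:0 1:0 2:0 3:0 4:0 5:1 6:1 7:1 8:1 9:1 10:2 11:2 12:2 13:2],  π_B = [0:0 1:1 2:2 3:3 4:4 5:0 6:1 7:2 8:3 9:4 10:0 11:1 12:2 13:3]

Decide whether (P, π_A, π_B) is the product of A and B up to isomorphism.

|A|·|B| = 3·5 = 15;  |P| = 14
  → cardinalities differ; no bijection possible.

Answer: NOT A VALID PRODUCT — |P|=14 ≠ |A|·|B|=15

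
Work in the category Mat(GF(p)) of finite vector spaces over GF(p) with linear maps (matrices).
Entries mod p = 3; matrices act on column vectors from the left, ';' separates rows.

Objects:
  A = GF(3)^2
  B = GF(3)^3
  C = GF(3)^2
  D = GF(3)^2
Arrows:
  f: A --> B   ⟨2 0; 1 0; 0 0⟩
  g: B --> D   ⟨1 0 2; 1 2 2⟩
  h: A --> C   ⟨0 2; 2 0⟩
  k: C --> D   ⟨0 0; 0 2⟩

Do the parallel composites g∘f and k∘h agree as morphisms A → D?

Answer: DOES NOT COMMUTE

Derivation:
Along f;g (path 1):
  e0=[1,0] f-->[2,1,0] g-->[2,1]
  e1=[0,1] f-->[0,0,0] g-->[0,0]
  result₁ = ⟨2 0; 1 0⟩
Along h;k (path 2):
  e0=[1,0] h-->[0,2] k-->[0,1]
  e1=[0,1] h-->[2,0] k-->[0,0]
  result₂ = ⟨0 0; 1 0⟩
Equal? distinct morphisms ✗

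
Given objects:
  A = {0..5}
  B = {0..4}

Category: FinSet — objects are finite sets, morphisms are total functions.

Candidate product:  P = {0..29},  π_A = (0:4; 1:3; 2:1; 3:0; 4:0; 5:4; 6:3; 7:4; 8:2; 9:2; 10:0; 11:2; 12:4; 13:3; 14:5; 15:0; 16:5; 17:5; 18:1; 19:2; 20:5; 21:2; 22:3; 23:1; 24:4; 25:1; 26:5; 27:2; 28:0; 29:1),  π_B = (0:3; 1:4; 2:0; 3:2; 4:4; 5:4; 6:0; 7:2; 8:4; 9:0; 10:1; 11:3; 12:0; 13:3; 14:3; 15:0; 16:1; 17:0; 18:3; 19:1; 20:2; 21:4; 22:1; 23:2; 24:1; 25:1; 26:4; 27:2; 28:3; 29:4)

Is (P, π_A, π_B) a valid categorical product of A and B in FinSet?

|A|·|B| = 6·5 = 30;  |P| = 30
Check the pairing map k ↦ (π_A(k), π_B(k)):
  0 : (4,3)
  1 : (3,4)
  2 : (1,0)
  3 : (0,2)
  4 : (0,4)
  5 : (4,4)
  6 : (3,0)
  7 : (4,2)
  8 : (2,4)
  9 : (2,0)
  10 : (0,1)
  11 : (2,3)
  12 : (4,0)
  13 : (3,3)
  14 : (5,3)
  15 : (0,0)
  16 : (5,1)
  17 : (5,0)
  18 : (1,3)
  19 : (2,1)
  20 : (5,2)
  21 : (2,4)  ✗ repeats pair of k=8
  22 : (3,1)
  23 : (1,2)
  24 : (4,1)
  25 : (1,1)
  26 : (5,4)
  27 : (2,2)
  28 : (0,3)
  29 : (1,4)
distinct pairs in image: 29 / 30 needed
  → (2,4) hit at k=8 and k=21

Answer: NOT A VALID PRODUCT — duplicate pair at indices 21,8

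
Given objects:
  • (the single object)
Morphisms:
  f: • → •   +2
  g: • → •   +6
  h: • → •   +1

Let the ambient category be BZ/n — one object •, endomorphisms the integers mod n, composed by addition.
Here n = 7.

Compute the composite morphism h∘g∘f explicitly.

Answer: +2

Derivation:
  0 +2≡2 +6≡1 +1≡2  (mod 7)
⟦path⟧: +2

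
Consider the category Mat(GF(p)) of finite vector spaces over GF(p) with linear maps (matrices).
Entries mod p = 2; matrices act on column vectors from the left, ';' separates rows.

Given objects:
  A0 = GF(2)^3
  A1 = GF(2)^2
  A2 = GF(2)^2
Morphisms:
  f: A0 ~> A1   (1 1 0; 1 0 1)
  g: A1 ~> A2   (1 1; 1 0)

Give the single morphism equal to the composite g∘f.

  e0=⟨1,0,0⟩ f~>⟨1,1⟩ g~>⟨0,1⟩
  e1=⟨0,1,0⟩ f~>⟨1,0⟩ g~>⟨1,1⟩
  e2=⟨0,0,1⟩ f~>⟨0,1⟩ g~>⟨1,0⟩
result: (0 1 1; 1 1 0)

Answer: (0 1 1; 1 1 0)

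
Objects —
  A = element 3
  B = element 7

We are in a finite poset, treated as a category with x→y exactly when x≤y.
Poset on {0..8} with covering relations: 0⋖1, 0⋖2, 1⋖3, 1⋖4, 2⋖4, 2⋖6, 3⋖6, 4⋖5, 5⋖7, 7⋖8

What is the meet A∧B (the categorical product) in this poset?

{x : x⊑A ∧ x⊑B} = {0,1}  (A=3, B=7)
  0 ⊑ 1
  1 ⊑ 1
glb = 1

Answer: A∧B = 1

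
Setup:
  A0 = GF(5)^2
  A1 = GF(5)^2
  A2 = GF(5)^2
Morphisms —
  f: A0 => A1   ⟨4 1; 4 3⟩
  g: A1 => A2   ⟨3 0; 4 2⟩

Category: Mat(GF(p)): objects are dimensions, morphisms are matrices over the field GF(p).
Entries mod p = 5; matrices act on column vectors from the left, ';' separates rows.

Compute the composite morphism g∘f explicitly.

  e0=(1,0) f=>(4,4) g=>(2,4)
  e1=(0,1) f=>(1,3) g=>(3,0)
result: ⟨2 3; 4 0⟩

Answer: ⟨2 3; 4 0⟩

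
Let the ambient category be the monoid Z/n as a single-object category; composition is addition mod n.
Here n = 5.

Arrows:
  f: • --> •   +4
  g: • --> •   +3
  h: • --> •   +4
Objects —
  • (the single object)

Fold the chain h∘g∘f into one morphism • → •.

Answer: +1

Derivation:
  0 +4≡4 +3≡2 +4≡1  (mod 5)
⟦path⟧: +1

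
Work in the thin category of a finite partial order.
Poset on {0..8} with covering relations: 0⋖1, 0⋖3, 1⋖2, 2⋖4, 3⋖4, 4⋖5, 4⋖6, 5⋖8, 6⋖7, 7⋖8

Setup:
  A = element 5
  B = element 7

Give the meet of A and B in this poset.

{x : x<=A ∧ x<=B} = {0,1,2,3,4}  (A=5, B=7)
  0 <= 4
  1 <= 4
  2 <= 4
  3 <= 4
  4 <= 4
glb = 4

Answer: A∧B = 4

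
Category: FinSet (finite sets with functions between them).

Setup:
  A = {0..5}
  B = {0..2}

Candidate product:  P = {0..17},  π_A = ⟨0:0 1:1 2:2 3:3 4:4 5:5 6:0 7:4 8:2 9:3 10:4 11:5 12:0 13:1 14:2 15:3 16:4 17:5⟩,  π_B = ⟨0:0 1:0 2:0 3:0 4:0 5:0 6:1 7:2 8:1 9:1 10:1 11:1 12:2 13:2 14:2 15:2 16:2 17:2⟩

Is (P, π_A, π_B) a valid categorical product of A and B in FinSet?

|A|·|B| = 6·3 = 18;  |P| = 18
Check the pairing map k ↦ (π_A(k), π_B(k)):
  0 : (0,0)
  1 : (1,0)
  2 : (2,0)
  3 : (3,0)
  4 : (4,0)
  5 : (5,0)
  6 : (0,1)
  7 : (4,2)
  8 : (2,1)
  9 : (3,1)
  10 : (4,1)
  11 : (5,1)
  12 : (0,2)
  13 : (1,2)
  14 : (2,2)
  15 : (3,2)
  16 : (4,2)  ✗ repeats pair of k=7
  17 : (5,2)
distinct pairs in image: 17 / 18 needed
  → (4,2) hit at k=7 and k=16

Answer: NOT A VALID PRODUCT — duplicate pair at indices 16,7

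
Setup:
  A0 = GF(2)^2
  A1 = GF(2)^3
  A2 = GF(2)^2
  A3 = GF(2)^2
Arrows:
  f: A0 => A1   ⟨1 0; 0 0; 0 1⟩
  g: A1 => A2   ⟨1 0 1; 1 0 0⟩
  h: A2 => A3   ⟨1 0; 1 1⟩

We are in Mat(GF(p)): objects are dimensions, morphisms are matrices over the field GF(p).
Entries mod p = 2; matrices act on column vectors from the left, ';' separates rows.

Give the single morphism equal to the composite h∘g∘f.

Answer: ⟨1 1; 0 1⟩

Work:
  e0=⟨1,0⟩ f=>⟨1,0,0⟩ g=>⟨1,1⟩ h=>⟨1,0⟩
  e1=⟨0,1⟩ f=>⟨0,0,1⟩ g=>⟨1,0⟩ h=>⟨1,1⟩
composite: ⟨1 1; 0 1⟩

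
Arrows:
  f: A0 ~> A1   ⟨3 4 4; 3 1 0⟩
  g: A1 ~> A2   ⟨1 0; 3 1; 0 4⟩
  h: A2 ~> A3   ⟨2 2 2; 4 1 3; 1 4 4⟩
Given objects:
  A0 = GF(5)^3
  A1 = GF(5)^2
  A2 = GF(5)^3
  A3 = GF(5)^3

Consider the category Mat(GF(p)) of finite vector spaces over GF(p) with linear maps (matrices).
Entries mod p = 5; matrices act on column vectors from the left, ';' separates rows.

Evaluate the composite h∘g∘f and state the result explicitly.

Answer: ⟨4 2 2; 0 1 3; 4 2 2⟩

Work:
  e0=[1,0,0] f~>[3,3] g~>[3,2,2] h~>[4,0,4]
  e1=[0,1,0] f~>[4,1] g~>[4,3,4] h~>[2,1,2]
  e2=[0,0,1] f~>[4,0] g~>[4,2,0] h~>[2,3,2]
⟦path⟧: ⟨4 2 2; 0 1 3; 4 2 2⟩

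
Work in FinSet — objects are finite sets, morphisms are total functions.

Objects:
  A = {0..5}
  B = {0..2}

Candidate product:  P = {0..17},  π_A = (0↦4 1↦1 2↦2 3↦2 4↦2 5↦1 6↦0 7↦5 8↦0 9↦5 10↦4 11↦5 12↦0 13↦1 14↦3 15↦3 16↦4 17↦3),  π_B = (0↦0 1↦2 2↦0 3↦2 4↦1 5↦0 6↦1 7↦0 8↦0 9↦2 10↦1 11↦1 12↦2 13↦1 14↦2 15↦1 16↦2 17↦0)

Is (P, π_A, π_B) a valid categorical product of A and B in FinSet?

Answer: VALID PRODUCT

Trace:
|A|·|B| = 6·3 = 18;  |P| = 18
Check the pairing map k ↦ (π_A(k), π_B(k)):
  0 ↦ (4,0)
  1 ↦ (1,2)
  2 ↦ (2,0)
  3 ↦ (2,2)
  4 ↦ (2,1)
  5 ↦ (1,0)
  6 ↦ (0,1)
  7 ↦ (5,0)
  8 ↦ (0,0)
  9 ↦ (5,2)
  10 ↦ (4,1)
  11 ↦ (5,1)
  12 ↦ (0,2)
  13 ↦ (1,1)
  14 ↦ (3,2)
  15 ↦ (3,1)
  16 ↦ (4,2)
  17 ↦ (3,0)
distinct pairs in image: 18 / 18 needed
  → bijection onto A×B; projections well-typed.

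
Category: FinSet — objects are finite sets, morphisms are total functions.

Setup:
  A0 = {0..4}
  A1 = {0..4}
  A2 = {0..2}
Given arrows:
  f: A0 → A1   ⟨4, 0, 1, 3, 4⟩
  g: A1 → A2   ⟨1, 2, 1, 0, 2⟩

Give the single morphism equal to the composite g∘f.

  0 f→4 g→2
  1 f→0 g→1
  2 f→1 g→2
  3 f→3 g→0
  4 f→4 g→2
⟦path⟧: ⟨2, 1, 2, 0, 2⟩

Answer: ⟨2, 1, 2, 0, 2⟩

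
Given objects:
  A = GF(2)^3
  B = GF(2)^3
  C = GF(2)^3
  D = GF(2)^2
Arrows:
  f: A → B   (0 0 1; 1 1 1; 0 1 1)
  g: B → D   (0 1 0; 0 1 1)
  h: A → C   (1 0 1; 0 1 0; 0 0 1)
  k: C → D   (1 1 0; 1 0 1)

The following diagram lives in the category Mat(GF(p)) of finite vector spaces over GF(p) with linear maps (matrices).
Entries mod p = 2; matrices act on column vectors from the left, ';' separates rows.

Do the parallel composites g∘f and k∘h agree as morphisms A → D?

Along f;g (path 1):
  e0=(1,0,0) f→(0,1,0) g→(1,1)
  e1=(0,1,0) f→(0,1,1) g→(1,0)
  e2=(0,0,1) f→(1,1,1) g→(1,0)
  result₁ = (1 1 1; 1 0 0)
Along h;k (path 2):
  e0=(1,0,0) h→(1,0,0) k→(1,1)
  e1=(0,1,0) h→(0,1,0) k→(1,0)
  e2=(0,0,1) h→(1,0,1) k→(1,0)
  result₂ = (1 1 1; 1 0 0)
Equal? equal; square commutes

Answer: COMMUTES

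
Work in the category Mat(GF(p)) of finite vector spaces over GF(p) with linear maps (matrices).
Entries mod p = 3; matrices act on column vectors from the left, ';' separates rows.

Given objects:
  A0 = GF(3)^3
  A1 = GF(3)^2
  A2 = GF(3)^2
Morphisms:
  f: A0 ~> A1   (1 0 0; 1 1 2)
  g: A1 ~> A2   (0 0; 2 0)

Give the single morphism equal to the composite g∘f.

Answer: (0 0 0; 2 0 0)

Work:
  e0=⟨1,0,0⟩ f~>⟨1,1⟩ g~>⟨0,2⟩
  e1=⟨0,1,0⟩ f~>⟨0,1⟩ g~>⟨0,0⟩
  e2=⟨0,0,1⟩ f~>⟨0,2⟩ g~>⟨0,0⟩
⟦path⟧: (0 0 0; 2 0 0)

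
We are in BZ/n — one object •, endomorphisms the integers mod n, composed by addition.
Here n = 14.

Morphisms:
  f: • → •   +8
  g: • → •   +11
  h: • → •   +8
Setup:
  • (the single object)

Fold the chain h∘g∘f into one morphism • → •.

Answer: +13

Work:
  0 +8≡8 +11≡5 +8≡13  (mod 14)
composite: +13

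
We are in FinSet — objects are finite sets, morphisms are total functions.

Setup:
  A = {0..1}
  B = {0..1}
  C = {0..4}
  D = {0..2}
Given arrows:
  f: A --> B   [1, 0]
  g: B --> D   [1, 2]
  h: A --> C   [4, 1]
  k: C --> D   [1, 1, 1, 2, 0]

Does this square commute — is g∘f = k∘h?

Answer: DOES NOT COMMUTE

Trace:
Path 1 = f;g:
  0 f-->1 g-->2
  1 f-->0 g-->1
  ⟦path⟧₁ = [2, 1]
Path 2 = h;k:
  0 h-->4 k-->0
  1 h-->1 k-->1
  ⟦path⟧₂ = [0, 1]
Equal? distinct morphisms ✗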